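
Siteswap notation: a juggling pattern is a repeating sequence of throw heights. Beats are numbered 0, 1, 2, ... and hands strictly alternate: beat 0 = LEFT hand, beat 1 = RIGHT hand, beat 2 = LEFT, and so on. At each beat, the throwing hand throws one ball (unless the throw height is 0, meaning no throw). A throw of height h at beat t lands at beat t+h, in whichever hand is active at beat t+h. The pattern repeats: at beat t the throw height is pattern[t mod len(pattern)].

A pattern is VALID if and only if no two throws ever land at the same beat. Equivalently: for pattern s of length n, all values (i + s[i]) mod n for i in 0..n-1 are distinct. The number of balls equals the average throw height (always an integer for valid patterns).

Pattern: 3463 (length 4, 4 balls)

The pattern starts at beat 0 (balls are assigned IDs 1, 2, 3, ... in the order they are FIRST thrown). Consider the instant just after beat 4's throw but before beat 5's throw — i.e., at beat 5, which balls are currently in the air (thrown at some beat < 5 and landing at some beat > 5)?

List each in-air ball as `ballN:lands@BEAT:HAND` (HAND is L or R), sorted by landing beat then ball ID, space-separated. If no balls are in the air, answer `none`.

Answer: ball1:lands@6:L ball4:lands@7:R ball3:lands@8:L

Derivation:
Beat 0 (L): throw ball1 h=3 -> lands@3:R; in-air after throw: [b1@3:R]
Beat 1 (R): throw ball2 h=4 -> lands@5:R; in-air after throw: [b1@3:R b2@5:R]
Beat 2 (L): throw ball3 h=6 -> lands@8:L; in-air after throw: [b1@3:R b2@5:R b3@8:L]
Beat 3 (R): throw ball1 h=3 -> lands@6:L; in-air after throw: [b2@5:R b1@6:L b3@8:L]
Beat 4 (L): throw ball4 h=3 -> lands@7:R; in-air after throw: [b2@5:R b1@6:L b4@7:R b3@8:L]
Beat 5 (R): throw ball2 h=4 -> lands@9:R; in-air after throw: [b1@6:L b4@7:R b3@8:L b2@9:R]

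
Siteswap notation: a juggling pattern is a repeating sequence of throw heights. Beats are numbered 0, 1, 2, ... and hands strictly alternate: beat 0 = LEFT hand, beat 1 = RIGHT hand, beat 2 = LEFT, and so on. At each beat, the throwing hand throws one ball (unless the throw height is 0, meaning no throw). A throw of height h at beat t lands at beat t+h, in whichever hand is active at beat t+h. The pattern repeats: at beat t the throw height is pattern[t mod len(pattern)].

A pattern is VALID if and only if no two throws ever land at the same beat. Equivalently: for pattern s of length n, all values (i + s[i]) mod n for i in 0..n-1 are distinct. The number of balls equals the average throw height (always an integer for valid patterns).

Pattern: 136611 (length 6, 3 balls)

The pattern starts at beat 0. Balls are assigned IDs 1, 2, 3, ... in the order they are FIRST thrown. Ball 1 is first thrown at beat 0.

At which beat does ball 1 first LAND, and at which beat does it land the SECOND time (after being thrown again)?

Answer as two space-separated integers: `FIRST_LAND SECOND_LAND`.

Answer: 1 4

Derivation:
Beat 0 (L): throw ball1 h=1 -> lands@1:R; in-air after throw: [b1@1:R]
Beat 1 (R): throw ball1 h=3 -> lands@4:L; in-air after throw: [b1@4:L]
Beat 2 (L): throw ball2 h=6 -> lands@8:L; in-air after throw: [b1@4:L b2@8:L]
Beat 3 (R): throw ball3 h=6 -> lands@9:R; in-air after throw: [b1@4:L b2@8:L b3@9:R]
Beat 4 (L): throw ball1 h=1 -> lands@5:R; in-air after throw: [b1@5:R b2@8:L b3@9:R]
Ball 1: thrown@0 h=1 -> first land @1; rethrown@1 h=3 -> second land @4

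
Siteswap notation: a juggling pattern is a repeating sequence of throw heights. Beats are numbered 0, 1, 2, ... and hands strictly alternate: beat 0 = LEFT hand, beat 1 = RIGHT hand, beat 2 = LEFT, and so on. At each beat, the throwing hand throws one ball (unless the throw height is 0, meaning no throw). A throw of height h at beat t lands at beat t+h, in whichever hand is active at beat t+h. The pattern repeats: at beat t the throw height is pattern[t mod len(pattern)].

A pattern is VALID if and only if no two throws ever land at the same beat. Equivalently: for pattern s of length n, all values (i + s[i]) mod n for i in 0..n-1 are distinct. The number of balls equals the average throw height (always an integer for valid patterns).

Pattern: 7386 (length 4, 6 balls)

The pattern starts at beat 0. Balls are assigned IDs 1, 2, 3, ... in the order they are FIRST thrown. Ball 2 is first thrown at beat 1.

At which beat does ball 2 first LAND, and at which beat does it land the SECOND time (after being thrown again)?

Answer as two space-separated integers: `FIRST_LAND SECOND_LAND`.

Answer: 4 11

Derivation:
Beat 0 (L): throw ball1 h=7 -> lands@7:R; in-air after throw: [b1@7:R]
Beat 1 (R): throw ball2 h=3 -> lands@4:L; in-air after throw: [b2@4:L b1@7:R]
Beat 2 (L): throw ball3 h=8 -> lands@10:L; in-air after throw: [b2@4:L b1@7:R b3@10:L]
Beat 3 (R): throw ball4 h=6 -> lands@9:R; in-air after throw: [b2@4:L b1@7:R b4@9:R b3@10:L]
Beat 4 (L): throw ball2 h=7 -> lands@11:R; in-air after throw: [b1@7:R b4@9:R b3@10:L b2@11:R]
Beat 5 (R): throw ball5 h=3 -> lands@8:L; in-air after throw: [b1@7:R b5@8:L b4@9:R b3@10:L b2@11:R]
Beat 6 (L): throw ball6 h=8 -> lands@14:L; in-air after throw: [b1@7:R b5@8:L b4@9:R b3@10:L b2@11:R b6@14:L]
Beat 7 (R): throw ball1 h=6 -> lands@13:R; in-air after throw: [b5@8:L b4@9:R b3@10:L b2@11:R b1@13:R b6@14:L]
Beat 8 (L): throw ball5 h=7 -> lands@15:R; in-air after throw: [b4@9:R b3@10:L b2@11:R b1@13:R b6@14:L b5@15:R]
Beat 9 (R): throw ball4 h=3 -> lands@12:L; in-air after throw: [b3@10:L b2@11:R b4@12:L b1@13:R b6@14:L b5@15:R]
Beat 10 (L): throw ball3 h=8 -> lands@18:L; in-air after throw: [b2@11:R b4@12:L b1@13:R b6@14:L b5@15:R b3@18:L]
Beat 11 (R): throw ball2 h=6 -> lands@17:R; in-air after throw: [b4@12:L b1@13:R b6@14:L b5@15:R b2@17:R b3@18:L]
Ball 2: thrown@1 h=3 -> first land @4; rethrown@4 h=7 -> second land @11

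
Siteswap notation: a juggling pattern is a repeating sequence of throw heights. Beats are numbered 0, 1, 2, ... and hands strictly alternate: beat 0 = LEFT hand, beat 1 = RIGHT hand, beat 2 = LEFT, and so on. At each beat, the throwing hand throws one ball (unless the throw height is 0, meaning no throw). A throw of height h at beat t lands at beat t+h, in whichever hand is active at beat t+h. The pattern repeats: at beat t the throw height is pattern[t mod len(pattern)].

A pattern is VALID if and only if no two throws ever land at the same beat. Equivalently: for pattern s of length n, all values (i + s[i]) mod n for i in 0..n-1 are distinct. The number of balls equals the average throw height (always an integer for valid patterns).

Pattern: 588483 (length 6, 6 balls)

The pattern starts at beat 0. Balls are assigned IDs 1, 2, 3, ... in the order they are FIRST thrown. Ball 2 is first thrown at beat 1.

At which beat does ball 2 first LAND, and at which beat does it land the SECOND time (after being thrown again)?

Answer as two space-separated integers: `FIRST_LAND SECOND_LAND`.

Beat 0 (L): throw ball1 h=5 -> lands@5:R; in-air after throw: [b1@5:R]
Beat 1 (R): throw ball2 h=8 -> lands@9:R; in-air after throw: [b1@5:R b2@9:R]
Beat 2 (L): throw ball3 h=8 -> lands@10:L; in-air after throw: [b1@5:R b2@9:R b3@10:L]
Beat 3 (R): throw ball4 h=4 -> lands@7:R; in-air after throw: [b1@5:R b4@7:R b2@9:R b3@10:L]
Beat 4 (L): throw ball5 h=8 -> lands@12:L; in-air after throw: [b1@5:R b4@7:R b2@9:R b3@10:L b5@12:L]
Beat 5 (R): throw ball1 h=3 -> lands@8:L; in-air after throw: [b4@7:R b1@8:L b2@9:R b3@10:L b5@12:L]
Beat 6 (L): throw ball6 h=5 -> lands@11:R; in-air after throw: [b4@7:R b1@8:L b2@9:R b3@10:L b6@11:R b5@12:L]
Beat 7 (R): throw ball4 h=8 -> lands@15:R; in-air after throw: [b1@8:L b2@9:R b3@10:L b6@11:R b5@12:L b4@15:R]
Beat 8 (L): throw ball1 h=8 -> lands@16:L; in-air after throw: [b2@9:R b3@10:L b6@11:R b5@12:L b4@15:R b1@16:L]
Beat 9 (R): throw ball2 h=4 -> lands@13:R; in-air after throw: [b3@10:L b6@11:R b5@12:L b2@13:R b4@15:R b1@16:L]
Beat 10 (L): throw ball3 h=8 -> lands@18:L; in-air after throw: [b6@11:R b5@12:L b2@13:R b4@15:R b1@16:L b3@18:L]
Beat 11 (R): throw ball6 h=3 -> lands@14:L; in-air after throw: [b5@12:L b2@13:R b6@14:L b4@15:R b1@16:L b3@18:L]
Beat 12 (L): throw ball5 h=5 -> lands@17:R; in-air after throw: [b2@13:R b6@14:L b4@15:R b1@16:L b5@17:R b3@18:L]
Beat 13 (R): throw ball2 h=8 -> lands@21:R; in-air after throw: [b6@14:L b4@15:R b1@16:L b5@17:R b3@18:L b2@21:R]
Ball 2: thrown@1 h=8 -> first land @9; rethrown@9 h=4 -> second land @13

Answer: 9 13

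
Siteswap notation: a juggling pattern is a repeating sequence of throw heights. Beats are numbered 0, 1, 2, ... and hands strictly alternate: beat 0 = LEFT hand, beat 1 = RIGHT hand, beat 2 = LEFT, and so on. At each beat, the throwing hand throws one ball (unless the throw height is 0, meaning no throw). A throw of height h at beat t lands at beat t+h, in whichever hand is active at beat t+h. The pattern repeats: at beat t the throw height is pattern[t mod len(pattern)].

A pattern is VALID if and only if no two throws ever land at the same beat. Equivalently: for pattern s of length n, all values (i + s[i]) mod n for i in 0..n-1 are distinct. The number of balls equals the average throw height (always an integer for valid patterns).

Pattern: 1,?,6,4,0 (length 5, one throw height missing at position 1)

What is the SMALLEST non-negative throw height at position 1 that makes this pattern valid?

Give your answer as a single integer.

Answer: 4

Derivation:
i=0: (0 + 1) mod 5 = 1
i=1: s[i]=? (unknown)
i=2: (2 + 6) mod 5 = 3
i=3: (3 + 4) mod 5 = 2
i=4: (4 + 0) mod 5 = 4
Known residues: [1, 2, 3, 4]; need a permutation of 0..4, so missing residue r = 0
Need (1 + s) mod 5 = 0; smallest s = (0 - 1) mod 5 = 4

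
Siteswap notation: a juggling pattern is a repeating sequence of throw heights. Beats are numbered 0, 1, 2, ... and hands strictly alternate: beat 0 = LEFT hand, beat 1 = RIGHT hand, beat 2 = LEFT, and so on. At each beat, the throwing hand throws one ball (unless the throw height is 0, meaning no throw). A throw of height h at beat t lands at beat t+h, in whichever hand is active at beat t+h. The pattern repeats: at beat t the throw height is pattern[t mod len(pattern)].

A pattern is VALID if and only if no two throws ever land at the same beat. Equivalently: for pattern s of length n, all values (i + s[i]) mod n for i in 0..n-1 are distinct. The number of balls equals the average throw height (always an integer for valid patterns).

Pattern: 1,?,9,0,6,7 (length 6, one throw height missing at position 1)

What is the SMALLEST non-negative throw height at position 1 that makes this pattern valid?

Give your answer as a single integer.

Answer: 1

Derivation:
i=0: (0 + 1) mod 6 = 1
i=1: s[i]=? (unknown)
i=2: (2 + 9) mod 6 = 5
i=3: (3 + 0) mod 6 = 3
i=4: (4 + 6) mod 6 = 4
i=5: (5 + 7) mod 6 = 0
Known residues: [0, 1, 3, 4, 5]; need a permutation of 0..5, so missing residue r = 2
Need (1 + s) mod 6 = 2; smallest s = (2 - 1) mod 6 = 1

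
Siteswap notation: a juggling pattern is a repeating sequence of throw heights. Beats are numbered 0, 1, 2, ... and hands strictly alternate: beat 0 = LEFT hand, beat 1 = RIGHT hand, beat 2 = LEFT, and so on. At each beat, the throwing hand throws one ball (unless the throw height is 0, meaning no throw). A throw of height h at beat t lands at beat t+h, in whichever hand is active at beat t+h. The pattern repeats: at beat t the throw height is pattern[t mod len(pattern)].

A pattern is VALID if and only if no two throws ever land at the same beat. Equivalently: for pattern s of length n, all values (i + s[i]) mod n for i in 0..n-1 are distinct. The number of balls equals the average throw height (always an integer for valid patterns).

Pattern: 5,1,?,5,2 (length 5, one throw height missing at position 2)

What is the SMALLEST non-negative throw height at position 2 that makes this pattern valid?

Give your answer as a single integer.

i=0: (0 + 5) mod 5 = 0
i=1: (1 + 1) mod 5 = 2
i=2: s[i]=? (unknown)
i=3: (3 + 5) mod 5 = 3
i=4: (4 + 2) mod 5 = 1
Known residues: [0, 1, 2, 3]; need a permutation of 0..4, so missing residue r = 4
Need (2 + s) mod 5 = 4; smallest s = (4 - 2) mod 5 = 2

Answer: 2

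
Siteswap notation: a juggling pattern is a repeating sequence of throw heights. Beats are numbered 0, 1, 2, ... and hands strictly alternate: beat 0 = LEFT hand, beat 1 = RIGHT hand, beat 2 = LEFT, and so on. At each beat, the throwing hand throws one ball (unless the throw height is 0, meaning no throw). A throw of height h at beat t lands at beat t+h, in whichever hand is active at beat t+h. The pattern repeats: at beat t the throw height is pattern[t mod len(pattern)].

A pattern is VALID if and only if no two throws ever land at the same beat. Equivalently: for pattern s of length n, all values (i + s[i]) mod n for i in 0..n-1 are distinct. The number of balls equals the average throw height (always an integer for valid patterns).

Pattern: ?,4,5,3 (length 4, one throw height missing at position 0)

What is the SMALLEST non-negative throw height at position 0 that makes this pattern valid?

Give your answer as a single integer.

i=0: s[i]=? (unknown)
i=1: (1 + 4) mod 4 = 1
i=2: (2 + 5) mod 4 = 3
i=3: (3 + 3) mod 4 = 2
Known residues: [1, 2, 3]; need a permutation of 0..3, so missing residue r = 0
Need (0 + s) mod 4 = 0; smallest s = (0 - 0) mod 4 = 0

Answer: 0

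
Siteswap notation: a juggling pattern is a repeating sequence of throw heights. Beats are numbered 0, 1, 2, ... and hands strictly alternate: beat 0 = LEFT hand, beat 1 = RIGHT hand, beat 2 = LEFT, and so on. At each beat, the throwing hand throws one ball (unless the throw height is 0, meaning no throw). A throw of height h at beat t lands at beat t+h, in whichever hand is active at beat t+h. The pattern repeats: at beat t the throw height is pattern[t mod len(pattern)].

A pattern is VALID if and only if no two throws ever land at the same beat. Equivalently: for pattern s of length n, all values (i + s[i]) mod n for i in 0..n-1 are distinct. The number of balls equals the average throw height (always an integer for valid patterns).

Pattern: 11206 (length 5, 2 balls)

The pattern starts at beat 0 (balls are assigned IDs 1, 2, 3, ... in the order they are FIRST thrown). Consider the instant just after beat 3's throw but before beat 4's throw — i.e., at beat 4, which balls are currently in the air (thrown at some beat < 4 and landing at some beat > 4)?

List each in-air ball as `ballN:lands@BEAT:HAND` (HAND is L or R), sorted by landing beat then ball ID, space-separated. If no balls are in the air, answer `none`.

Answer: none

Derivation:
Beat 0 (L): throw ball1 h=1 -> lands@1:R; in-air after throw: [b1@1:R]
Beat 1 (R): throw ball1 h=1 -> lands@2:L; in-air after throw: [b1@2:L]
Beat 2 (L): throw ball1 h=2 -> lands@4:L; in-air after throw: [b1@4:L]
Beat 4 (L): throw ball1 h=6 -> lands@10:L; in-air after throw: [b1@10:L]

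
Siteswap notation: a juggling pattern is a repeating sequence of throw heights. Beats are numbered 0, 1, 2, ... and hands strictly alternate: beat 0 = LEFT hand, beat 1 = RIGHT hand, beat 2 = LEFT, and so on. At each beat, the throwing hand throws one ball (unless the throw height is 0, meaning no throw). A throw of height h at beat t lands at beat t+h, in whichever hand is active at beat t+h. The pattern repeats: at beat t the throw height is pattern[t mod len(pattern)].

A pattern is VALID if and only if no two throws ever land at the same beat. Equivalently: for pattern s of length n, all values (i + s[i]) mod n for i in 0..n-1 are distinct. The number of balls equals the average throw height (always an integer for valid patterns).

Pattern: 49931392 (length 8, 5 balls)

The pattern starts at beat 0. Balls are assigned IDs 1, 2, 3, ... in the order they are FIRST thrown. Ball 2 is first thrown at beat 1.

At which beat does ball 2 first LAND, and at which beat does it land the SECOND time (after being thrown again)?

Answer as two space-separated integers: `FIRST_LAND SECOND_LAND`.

Answer: 10 19

Derivation:
Beat 0 (L): throw ball1 h=4 -> lands@4:L; in-air after throw: [b1@4:L]
Beat 1 (R): throw ball2 h=9 -> lands@10:L; in-air after throw: [b1@4:L b2@10:L]
Beat 2 (L): throw ball3 h=9 -> lands@11:R; in-air after throw: [b1@4:L b2@10:L b3@11:R]
Beat 3 (R): throw ball4 h=3 -> lands@6:L; in-air after throw: [b1@4:L b4@6:L b2@10:L b3@11:R]
Beat 4 (L): throw ball1 h=1 -> lands@5:R; in-air after throw: [b1@5:R b4@6:L b2@10:L b3@11:R]
Beat 5 (R): throw ball1 h=3 -> lands@8:L; in-air after throw: [b4@6:L b1@8:L b2@10:L b3@11:R]
Beat 6 (L): throw ball4 h=9 -> lands@15:R; in-air after throw: [b1@8:L b2@10:L b3@11:R b4@15:R]
Beat 7 (R): throw ball5 h=2 -> lands@9:R; in-air after throw: [b1@8:L b5@9:R b2@10:L b3@11:R b4@15:R]
Beat 8 (L): throw ball1 h=4 -> lands@12:L; in-air after throw: [b5@9:R b2@10:L b3@11:R b1@12:L b4@15:R]
Beat 9 (R): throw ball5 h=9 -> lands@18:L; in-air after throw: [b2@10:L b3@11:R b1@12:L b4@15:R b5@18:L]
Beat 10 (L): throw ball2 h=9 -> lands@19:R; in-air after throw: [b3@11:R b1@12:L b4@15:R b5@18:L b2@19:R]
Beat 11 (R): throw ball3 h=3 -> lands@14:L; in-air after throw: [b1@12:L b3@14:L b4@15:R b5@18:L b2@19:R]
Beat 12 (L): throw ball1 h=1 -> lands@13:R; in-air after throw: [b1@13:R b3@14:L b4@15:R b5@18:L b2@19:R]
Beat 13 (R): throw ball1 h=3 -> lands@16:L; in-air after throw: [b3@14:L b4@15:R b1@16:L b5@18:L b2@19:R]
Beat 14 (L): throw ball3 h=9 -> lands@23:R; in-air after throw: [b4@15:R b1@16:L b5@18:L b2@19:R b3@23:R]
Beat 15 (R): throw ball4 h=2 -> lands@17:R; in-air after throw: [b1@16:L b4@17:R b5@18:L b2@19:R b3@23:R]
Beat 16 (L): throw ball1 h=4 -> lands@20:L; in-air after throw: [b4@17:R b5@18:L b2@19:R b1@20:L b3@23:R]
Beat 17 (R): throw ball4 h=9 -> lands@26:L; in-air after throw: [b5@18:L b2@19:R b1@20:L b3@23:R b4@26:L]
Beat 18 (L): throw ball5 h=9 -> lands@27:R; in-air after throw: [b2@19:R b1@20:L b3@23:R b4@26:L b5@27:R]
Beat 19 (R): throw ball2 h=3 -> lands@22:L; in-air after throw: [b1@20:L b2@22:L b3@23:R b4@26:L b5@27:R]
Ball 2: thrown@1 h=9 -> first land @10; rethrown@10 h=9 -> second land @19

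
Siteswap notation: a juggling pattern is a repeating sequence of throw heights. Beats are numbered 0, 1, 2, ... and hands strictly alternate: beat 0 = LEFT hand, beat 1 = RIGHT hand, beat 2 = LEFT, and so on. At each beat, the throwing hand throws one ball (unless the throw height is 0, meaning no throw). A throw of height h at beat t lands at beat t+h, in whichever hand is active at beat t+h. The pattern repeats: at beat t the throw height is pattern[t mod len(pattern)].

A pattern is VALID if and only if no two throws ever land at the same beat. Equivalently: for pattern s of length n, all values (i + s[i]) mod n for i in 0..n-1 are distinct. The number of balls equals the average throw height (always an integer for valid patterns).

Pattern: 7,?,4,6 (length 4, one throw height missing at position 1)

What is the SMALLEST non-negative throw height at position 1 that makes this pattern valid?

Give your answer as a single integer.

Answer: 3

Derivation:
i=0: (0 + 7) mod 4 = 3
i=1: s[i]=? (unknown)
i=2: (2 + 4) mod 4 = 2
i=3: (3 + 6) mod 4 = 1
Known residues: [1, 2, 3]; need a permutation of 0..3, so missing residue r = 0
Need (1 + s) mod 4 = 0; smallest s = (0 - 1) mod 4 = 3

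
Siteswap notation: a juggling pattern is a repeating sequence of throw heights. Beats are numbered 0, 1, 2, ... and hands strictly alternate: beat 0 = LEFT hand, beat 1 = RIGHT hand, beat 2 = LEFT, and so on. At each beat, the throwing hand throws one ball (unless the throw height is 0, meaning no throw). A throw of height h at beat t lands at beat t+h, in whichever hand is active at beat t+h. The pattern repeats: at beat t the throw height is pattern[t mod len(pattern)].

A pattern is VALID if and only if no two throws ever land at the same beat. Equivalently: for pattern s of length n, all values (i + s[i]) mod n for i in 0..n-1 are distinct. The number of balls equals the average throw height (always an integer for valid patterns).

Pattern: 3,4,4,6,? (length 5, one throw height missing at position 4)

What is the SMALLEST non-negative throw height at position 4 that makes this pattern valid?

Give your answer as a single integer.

Answer: 3

Derivation:
i=0: (0 + 3) mod 5 = 3
i=1: (1 + 4) mod 5 = 0
i=2: (2 + 4) mod 5 = 1
i=3: (3 + 6) mod 5 = 4
i=4: s[i]=? (unknown)
Known residues: [0, 1, 3, 4]; need a permutation of 0..4, so missing residue r = 2
Need (4 + s) mod 5 = 2; smallest s = (2 - 4) mod 5 = 3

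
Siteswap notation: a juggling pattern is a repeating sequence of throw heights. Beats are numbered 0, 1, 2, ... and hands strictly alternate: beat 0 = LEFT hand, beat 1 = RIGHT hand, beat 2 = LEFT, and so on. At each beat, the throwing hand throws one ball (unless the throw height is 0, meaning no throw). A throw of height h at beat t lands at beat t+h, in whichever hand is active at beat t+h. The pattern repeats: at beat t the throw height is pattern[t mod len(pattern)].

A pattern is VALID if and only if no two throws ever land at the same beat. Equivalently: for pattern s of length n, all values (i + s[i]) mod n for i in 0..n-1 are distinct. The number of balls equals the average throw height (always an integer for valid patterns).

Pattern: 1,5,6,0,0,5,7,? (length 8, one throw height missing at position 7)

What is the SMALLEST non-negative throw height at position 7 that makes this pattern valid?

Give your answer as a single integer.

Answer: 0

Derivation:
i=0: (0 + 1) mod 8 = 1
i=1: (1 + 5) mod 8 = 6
i=2: (2 + 6) mod 8 = 0
i=3: (3 + 0) mod 8 = 3
i=4: (4 + 0) mod 8 = 4
i=5: (5 + 5) mod 8 = 2
i=6: (6 + 7) mod 8 = 5
i=7: s[i]=? (unknown)
Known residues: [0, 1, 2, 3, 4, 5, 6]; need a permutation of 0..7, so missing residue r = 7
Need (7 + s) mod 8 = 7; smallest s = (7 - 7) mod 8 = 0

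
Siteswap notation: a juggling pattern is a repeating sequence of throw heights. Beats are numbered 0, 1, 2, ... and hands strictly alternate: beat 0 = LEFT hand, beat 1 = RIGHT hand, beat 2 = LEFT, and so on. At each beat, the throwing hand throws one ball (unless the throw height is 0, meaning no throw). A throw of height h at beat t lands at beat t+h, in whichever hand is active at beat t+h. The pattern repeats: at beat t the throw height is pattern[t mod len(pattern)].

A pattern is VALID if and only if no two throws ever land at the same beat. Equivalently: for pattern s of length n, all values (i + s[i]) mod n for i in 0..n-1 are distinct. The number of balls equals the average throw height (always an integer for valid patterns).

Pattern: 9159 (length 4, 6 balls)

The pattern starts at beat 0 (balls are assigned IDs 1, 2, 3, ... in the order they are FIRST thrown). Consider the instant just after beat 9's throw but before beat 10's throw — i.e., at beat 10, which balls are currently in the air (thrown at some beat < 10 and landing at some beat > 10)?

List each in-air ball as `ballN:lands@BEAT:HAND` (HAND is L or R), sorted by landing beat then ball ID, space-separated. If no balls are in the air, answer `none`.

Answer: ball5:lands@11:R ball3:lands@12:L ball4:lands@13:R ball2:lands@16:L ball6:lands@17:R

Derivation:
Beat 0 (L): throw ball1 h=9 -> lands@9:R; in-air after throw: [b1@9:R]
Beat 1 (R): throw ball2 h=1 -> lands@2:L; in-air after throw: [b2@2:L b1@9:R]
Beat 2 (L): throw ball2 h=5 -> lands@7:R; in-air after throw: [b2@7:R b1@9:R]
Beat 3 (R): throw ball3 h=9 -> lands@12:L; in-air after throw: [b2@7:R b1@9:R b3@12:L]
Beat 4 (L): throw ball4 h=9 -> lands@13:R; in-air after throw: [b2@7:R b1@9:R b3@12:L b4@13:R]
Beat 5 (R): throw ball5 h=1 -> lands@6:L; in-air after throw: [b5@6:L b2@7:R b1@9:R b3@12:L b4@13:R]
Beat 6 (L): throw ball5 h=5 -> lands@11:R; in-air after throw: [b2@7:R b1@9:R b5@11:R b3@12:L b4@13:R]
Beat 7 (R): throw ball2 h=9 -> lands@16:L; in-air after throw: [b1@9:R b5@11:R b3@12:L b4@13:R b2@16:L]
Beat 8 (L): throw ball6 h=9 -> lands@17:R; in-air after throw: [b1@9:R b5@11:R b3@12:L b4@13:R b2@16:L b6@17:R]
Beat 9 (R): throw ball1 h=1 -> lands@10:L; in-air after throw: [b1@10:L b5@11:R b3@12:L b4@13:R b2@16:L b6@17:R]
Beat 10 (L): throw ball1 h=5 -> lands@15:R; in-air after throw: [b5@11:R b3@12:L b4@13:R b1@15:R b2@16:L b6@17:R]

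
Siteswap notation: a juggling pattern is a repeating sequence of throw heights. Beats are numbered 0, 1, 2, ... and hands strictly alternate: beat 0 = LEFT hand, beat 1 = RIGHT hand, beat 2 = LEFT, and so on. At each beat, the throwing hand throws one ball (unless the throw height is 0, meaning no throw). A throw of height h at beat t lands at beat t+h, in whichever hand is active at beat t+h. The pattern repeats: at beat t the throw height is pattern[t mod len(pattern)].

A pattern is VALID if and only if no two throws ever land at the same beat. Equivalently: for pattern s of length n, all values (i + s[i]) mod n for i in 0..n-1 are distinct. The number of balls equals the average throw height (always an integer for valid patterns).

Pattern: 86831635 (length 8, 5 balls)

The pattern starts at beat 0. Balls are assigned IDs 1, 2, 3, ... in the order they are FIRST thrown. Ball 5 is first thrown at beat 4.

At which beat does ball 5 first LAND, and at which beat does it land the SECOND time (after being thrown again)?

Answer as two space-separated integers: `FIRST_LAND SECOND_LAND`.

Beat 0 (L): throw ball1 h=8 -> lands@8:L; in-air after throw: [b1@8:L]
Beat 1 (R): throw ball2 h=6 -> lands@7:R; in-air after throw: [b2@7:R b1@8:L]
Beat 2 (L): throw ball3 h=8 -> lands@10:L; in-air after throw: [b2@7:R b1@8:L b3@10:L]
Beat 3 (R): throw ball4 h=3 -> lands@6:L; in-air after throw: [b4@6:L b2@7:R b1@8:L b3@10:L]
Beat 4 (L): throw ball5 h=1 -> lands@5:R; in-air after throw: [b5@5:R b4@6:L b2@7:R b1@8:L b3@10:L]
Beat 5 (R): throw ball5 h=6 -> lands@11:R; in-air after throw: [b4@6:L b2@7:R b1@8:L b3@10:L b5@11:R]
Beat 6 (L): throw ball4 h=3 -> lands@9:R; in-air after throw: [b2@7:R b1@8:L b4@9:R b3@10:L b5@11:R]
Beat 7 (R): throw ball2 h=5 -> lands@12:L; in-air after throw: [b1@8:L b4@9:R b3@10:L b5@11:R b2@12:L]
Beat 8 (L): throw ball1 h=8 -> lands@16:L; in-air after throw: [b4@9:R b3@10:L b5@11:R b2@12:L b1@16:L]
Beat 9 (R): throw ball4 h=6 -> lands@15:R; in-air after throw: [b3@10:L b5@11:R b2@12:L b4@15:R b1@16:L]
Beat 10 (L): throw ball3 h=8 -> lands@18:L; in-air after throw: [b5@11:R b2@12:L b4@15:R b1@16:L b3@18:L]
Beat 11 (R): throw ball5 h=3 -> lands@14:L; in-air after throw: [b2@12:L b5@14:L b4@15:R b1@16:L b3@18:L]
Ball 5: thrown@4 h=1 -> first land @5; rethrown@5 h=6 -> second land @11

Answer: 5 11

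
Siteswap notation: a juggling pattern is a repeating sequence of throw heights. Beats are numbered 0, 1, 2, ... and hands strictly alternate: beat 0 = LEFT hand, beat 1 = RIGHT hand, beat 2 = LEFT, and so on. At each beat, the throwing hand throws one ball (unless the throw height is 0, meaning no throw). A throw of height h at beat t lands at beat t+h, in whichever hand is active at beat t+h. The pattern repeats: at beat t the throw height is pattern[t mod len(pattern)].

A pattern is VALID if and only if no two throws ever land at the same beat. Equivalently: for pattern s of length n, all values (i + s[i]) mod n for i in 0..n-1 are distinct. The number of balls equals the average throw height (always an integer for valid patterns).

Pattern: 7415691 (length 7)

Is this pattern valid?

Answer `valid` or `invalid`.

Answer: invalid

Derivation:
i=0: (i + s[i]) mod n = (0 + 7) mod 7 = 0
i=1: (i + s[i]) mod n = (1 + 4) mod 7 = 5
i=2: (i + s[i]) mod n = (2 + 1) mod 7 = 3
i=3: (i + s[i]) mod n = (3 + 5) mod 7 = 1
i=4: (i + s[i]) mod n = (4 + 6) mod 7 = 3
i=5: (i + s[i]) mod n = (5 + 9) mod 7 = 0
i=6: (i + s[i]) mod n = (6 + 1) mod 7 = 0
Residues: [0, 5, 3, 1, 3, 0, 0], distinct: False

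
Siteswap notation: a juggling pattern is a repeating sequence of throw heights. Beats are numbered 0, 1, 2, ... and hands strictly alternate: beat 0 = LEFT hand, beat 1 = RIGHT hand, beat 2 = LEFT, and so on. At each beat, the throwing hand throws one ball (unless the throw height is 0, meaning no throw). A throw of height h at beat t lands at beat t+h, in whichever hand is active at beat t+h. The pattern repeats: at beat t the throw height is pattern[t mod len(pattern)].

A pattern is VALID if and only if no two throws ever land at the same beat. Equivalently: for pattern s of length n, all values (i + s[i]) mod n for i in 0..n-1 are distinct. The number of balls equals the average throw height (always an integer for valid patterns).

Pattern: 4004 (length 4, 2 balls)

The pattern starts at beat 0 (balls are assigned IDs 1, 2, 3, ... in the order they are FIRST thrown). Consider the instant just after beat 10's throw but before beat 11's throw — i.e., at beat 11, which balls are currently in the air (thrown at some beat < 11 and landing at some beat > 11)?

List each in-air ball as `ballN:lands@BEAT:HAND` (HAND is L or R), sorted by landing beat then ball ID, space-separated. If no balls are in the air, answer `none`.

Answer: ball1:lands@12:L

Derivation:
Beat 0 (L): throw ball1 h=4 -> lands@4:L; in-air after throw: [b1@4:L]
Beat 3 (R): throw ball2 h=4 -> lands@7:R; in-air after throw: [b1@4:L b2@7:R]
Beat 4 (L): throw ball1 h=4 -> lands@8:L; in-air after throw: [b2@7:R b1@8:L]
Beat 7 (R): throw ball2 h=4 -> lands@11:R; in-air after throw: [b1@8:L b2@11:R]
Beat 8 (L): throw ball1 h=4 -> lands@12:L; in-air after throw: [b2@11:R b1@12:L]
Beat 11 (R): throw ball2 h=4 -> lands@15:R; in-air after throw: [b1@12:L b2@15:R]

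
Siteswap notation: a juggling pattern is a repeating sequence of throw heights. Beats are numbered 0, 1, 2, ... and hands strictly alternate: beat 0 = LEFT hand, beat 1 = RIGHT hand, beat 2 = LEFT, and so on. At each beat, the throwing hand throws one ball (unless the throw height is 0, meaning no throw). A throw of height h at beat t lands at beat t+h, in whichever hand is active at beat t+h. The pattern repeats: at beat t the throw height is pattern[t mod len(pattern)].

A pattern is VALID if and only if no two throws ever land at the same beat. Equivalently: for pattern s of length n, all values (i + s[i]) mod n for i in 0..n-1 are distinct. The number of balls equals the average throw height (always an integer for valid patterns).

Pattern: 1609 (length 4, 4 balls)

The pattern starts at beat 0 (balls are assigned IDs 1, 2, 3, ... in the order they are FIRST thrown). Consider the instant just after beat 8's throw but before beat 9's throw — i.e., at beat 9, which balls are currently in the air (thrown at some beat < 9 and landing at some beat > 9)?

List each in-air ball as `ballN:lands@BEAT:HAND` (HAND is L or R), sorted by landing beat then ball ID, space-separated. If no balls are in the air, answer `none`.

Answer: ball3:lands@11:R ball2:lands@12:L ball1:lands@16:L

Derivation:
Beat 0 (L): throw ball1 h=1 -> lands@1:R; in-air after throw: [b1@1:R]
Beat 1 (R): throw ball1 h=6 -> lands@7:R; in-air after throw: [b1@7:R]
Beat 3 (R): throw ball2 h=9 -> lands@12:L; in-air after throw: [b1@7:R b2@12:L]
Beat 4 (L): throw ball3 h=1 -> lands@5:R; in-air after throw: [b3@5:R b1@7:R b2@12:L]
Beat 5 (R): throw ball3 h=6 -> lands@11:R; in-air after throw: [b1@7:R b3@11:R b2@12:L]
Beat 7 (R): throw ball1 h=9 -> lands@16:L; in-air after throw: [b3@11:R b2@12:L b1@16:L]
Beat 8 (L): throw ball4 h=1 -> lands@9:R; in-air after throw: [b4@9:R b3@11:R b2@12:L b1@16:L]
Beat 9 (R): throw ball4 h=6 -> lands@15:R; in-air after throw: [b3@11:R b2@12:L b4@15:R b1@16:L]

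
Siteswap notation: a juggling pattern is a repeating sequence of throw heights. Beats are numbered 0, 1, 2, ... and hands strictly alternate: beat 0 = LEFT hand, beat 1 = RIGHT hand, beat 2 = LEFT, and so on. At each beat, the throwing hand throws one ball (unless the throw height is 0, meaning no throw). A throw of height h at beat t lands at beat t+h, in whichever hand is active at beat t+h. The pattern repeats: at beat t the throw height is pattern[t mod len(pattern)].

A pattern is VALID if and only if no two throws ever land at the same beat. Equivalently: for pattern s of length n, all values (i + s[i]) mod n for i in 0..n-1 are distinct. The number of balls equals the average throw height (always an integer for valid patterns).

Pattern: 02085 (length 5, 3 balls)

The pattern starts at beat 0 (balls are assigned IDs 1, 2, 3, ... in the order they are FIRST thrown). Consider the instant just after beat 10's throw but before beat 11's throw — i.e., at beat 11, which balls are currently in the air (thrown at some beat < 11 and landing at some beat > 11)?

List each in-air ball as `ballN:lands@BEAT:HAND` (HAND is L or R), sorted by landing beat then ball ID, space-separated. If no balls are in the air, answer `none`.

Beat 1 (R): throw ball1 h=2 -> lands@3:R; in-air after throw: [b1@3:R]
Beat 3 (R): throw ball1 h=8 -> lands@11:R; in-air after throw: [b1@11:R]
Beat 4 (L): throw ball2 h=5 -> lands@9:R; in-air after throw: [b2@9:R b1@11:R]
Beat 6 (L): throw ball3 h=2 -> lands@8:L; in-air after throw: [b3@8:L b2@9:R b1@11:R]
Beat 8 (L): throw ball3 h=8 -> lands@16:L; in-air after throw: [b2@9:R b1@11:R b3@16:L]
Beat 9 (R): throw ball2 h=5 -> lands@14:L; in-air after throw: [b1@11:R b2@14:L b3@16:L]
Beat 11 (R): throw ball1 h=2 -> lands@13:R; in-air after throw: [b1@13:R b2@14:L b3@16:L]

Answer: ball2:lands@14:L ball3:lands@16:L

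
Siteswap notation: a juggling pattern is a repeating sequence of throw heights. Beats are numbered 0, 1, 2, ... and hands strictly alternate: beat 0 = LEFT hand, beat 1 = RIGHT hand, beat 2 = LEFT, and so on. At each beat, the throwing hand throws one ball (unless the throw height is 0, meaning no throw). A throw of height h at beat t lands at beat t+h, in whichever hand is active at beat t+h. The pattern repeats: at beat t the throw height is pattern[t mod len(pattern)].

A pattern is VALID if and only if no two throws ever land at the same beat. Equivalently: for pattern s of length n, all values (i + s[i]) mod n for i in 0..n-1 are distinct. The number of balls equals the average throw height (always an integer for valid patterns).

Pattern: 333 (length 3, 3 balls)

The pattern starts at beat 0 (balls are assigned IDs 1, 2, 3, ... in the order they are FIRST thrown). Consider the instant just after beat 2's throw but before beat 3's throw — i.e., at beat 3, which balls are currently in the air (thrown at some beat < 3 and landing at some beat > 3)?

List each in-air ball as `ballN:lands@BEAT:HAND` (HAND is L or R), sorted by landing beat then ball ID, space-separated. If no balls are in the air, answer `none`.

Answer: ball2:lands@4:L ball3:lands@5:R

Derivation:
Beat 0 (L): throw ball1 h=3 -> lands@3:R; in-air after throw: [b1@3:R]
Beat 1 (R): throw ball2 h=3 -> lands@4:L; in-air after throw: [b1@3:R b2@4:L]
Beat 2 (L): throw ball3 h=3 -> lands@5:R; in-air after throw: [b1@3:R b2@4:L b3@5:R]
Beat 3 (R): throw ball1 h=3 -> lands@6:L; in-air after throw: [b2@4:L b3@5:R b1@6:L]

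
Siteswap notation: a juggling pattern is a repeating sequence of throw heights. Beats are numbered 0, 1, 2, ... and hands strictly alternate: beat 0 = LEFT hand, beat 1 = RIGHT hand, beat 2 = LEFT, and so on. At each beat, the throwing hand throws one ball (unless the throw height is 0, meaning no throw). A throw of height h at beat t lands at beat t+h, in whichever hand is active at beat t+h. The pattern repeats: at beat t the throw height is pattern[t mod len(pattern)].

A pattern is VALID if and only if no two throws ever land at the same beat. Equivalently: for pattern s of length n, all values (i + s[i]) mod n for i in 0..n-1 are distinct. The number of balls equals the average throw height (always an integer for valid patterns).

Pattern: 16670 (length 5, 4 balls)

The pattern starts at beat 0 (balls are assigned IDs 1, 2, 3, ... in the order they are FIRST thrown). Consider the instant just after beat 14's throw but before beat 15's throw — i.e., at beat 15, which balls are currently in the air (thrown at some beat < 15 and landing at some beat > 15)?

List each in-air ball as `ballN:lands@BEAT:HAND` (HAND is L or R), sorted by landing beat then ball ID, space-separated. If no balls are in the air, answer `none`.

Beat 0 (L): throw ball1 h=1 -> lands@1:R; in-air after throw: [b1@1:R]
Beat 1 (R): throw ball1 h=6 -> lands@7:R; in-air after throw: [b1@7:R]
Beat 2 (L): throw ball2 h=6 -> lands@8:L; in-air after throw: [b1@7:R b2@8:L]
Beat 3 (R): throw ball3 h=7 -> lands@10:L; in-air after throw: [b1@7:R b2@8:L b3@10:L]
Beat 5 (R): throw ball4 h=1 -> lands@6:L; in-air after throw: [b4@6:L b1@7:R b2@8:L b3@10:L]
Beat 6 (L): throw ball4 h=6 -> lands@12:L; in-air after throw: [b1@7:R b2@8:L b3@10:L b4@12:L]
Beat 7 (R): throw ball1 h=6 -> lands@13:R; in-air after throw: [b2@8:L b3@10:L b4@12:L b1@13:R]
Beat 8 (L): throw ball2 h=7 -> lands@15:R; in-air after throw: [b3@10:L b4@12:L b1@13:R b2@15:R]
Beat 10 (L): throw ball3 h=1 -> lands@11:R; in-air after throw: [b3@11:R b4@12:L b1@13:R b2@15:R]
Beat 11 (R): throw ball3 h=6 -> lands@17:R; in-air after throw: [b4@12:L b1@13:R b2@15:R b3@17:R]
Beat 12 (L): throw ball4 h=6 -> lands@18:L; in-air after throw: [b1@13:R b2@15:R b3@17:R b4@18:L]
Beat 13 (R): throw ball1 h=7 -> lands@20:L; in-air after throw: [b2@15:R b3@17:R b4@18:L b1@20:L]
Beat 15 (R): throw ball2 h=1 -> lands@16:L; in-air after throw: [b2@16:L b3@17:R b4@18:L b1@20:L]

Answer: ball3:lands@17:R ball4:lands@18:L ball1:lands@20:L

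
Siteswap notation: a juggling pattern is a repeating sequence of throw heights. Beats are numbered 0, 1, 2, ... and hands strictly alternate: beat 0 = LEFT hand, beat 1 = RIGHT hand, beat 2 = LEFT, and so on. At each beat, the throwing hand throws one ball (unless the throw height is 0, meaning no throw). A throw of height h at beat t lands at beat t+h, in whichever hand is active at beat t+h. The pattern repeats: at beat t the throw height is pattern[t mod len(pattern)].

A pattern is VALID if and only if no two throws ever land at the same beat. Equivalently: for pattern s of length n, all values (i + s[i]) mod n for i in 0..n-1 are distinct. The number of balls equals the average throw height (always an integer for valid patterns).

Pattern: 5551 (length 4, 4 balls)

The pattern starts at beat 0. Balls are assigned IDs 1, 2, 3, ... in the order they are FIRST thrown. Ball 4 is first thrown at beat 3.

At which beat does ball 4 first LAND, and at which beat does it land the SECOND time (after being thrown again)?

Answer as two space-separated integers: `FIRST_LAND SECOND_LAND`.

Beat 0 (L): throw ball1 h=5 -> lands@5:R; in-air after throw: [b1@5:R]
Beat 1 (R): throw ball2 h=5 -> lands@6:L; in-air after throw: [b1@5:R b2@6:L]
Beat 2 (L): throw ball3 h=5 -> lands@7:R; in-air after throw: [b1@5:R b2@6:L b3@7:R]
Beat 3 (R): throw ball4 h=1 -> lands@4:L; in-air after throw: [b4@4:L b1@5:R b2@6:L b3@7:R]
Beat 4 (L): throw ball4 h=5 -> lands@9:R; in-air after throw: [b1@5:R b2@6:L b3@7:R b4@9:R]
Beat 5 (R): throw ball1 h=5 -> lands@10:L; in-air after throw: [b2@6:L b3@7:R b4@9:R b1@10:L]
Beat 6 (L): throw ball2 h=5 -> lands@11:R; in-air after throw: [b3@7:R b4@9:R b1@10:L b2@11:R]
Beat 7 (R): throw ball3 h=1 -> lands@8:L; in-air after throw: [b3@8:L b4@9:R b1@10:L b2@11:R]
Beat 8 (L): throw ball3 h=5 -> lands@13:R; in-air after throw: [b4@9:R b1@10:L b2@11:R b3@13:R]
Beat 9 (R): throw ball4 h=5 -> lands@14:L; in-air after throw: [b1@10:L b2@11:R b3@13:R b4@14:L]
Ball 4: thrown@3 h=1 -> first land @4; rethrown@4 h=5 -> second land @9

Answer: 4 9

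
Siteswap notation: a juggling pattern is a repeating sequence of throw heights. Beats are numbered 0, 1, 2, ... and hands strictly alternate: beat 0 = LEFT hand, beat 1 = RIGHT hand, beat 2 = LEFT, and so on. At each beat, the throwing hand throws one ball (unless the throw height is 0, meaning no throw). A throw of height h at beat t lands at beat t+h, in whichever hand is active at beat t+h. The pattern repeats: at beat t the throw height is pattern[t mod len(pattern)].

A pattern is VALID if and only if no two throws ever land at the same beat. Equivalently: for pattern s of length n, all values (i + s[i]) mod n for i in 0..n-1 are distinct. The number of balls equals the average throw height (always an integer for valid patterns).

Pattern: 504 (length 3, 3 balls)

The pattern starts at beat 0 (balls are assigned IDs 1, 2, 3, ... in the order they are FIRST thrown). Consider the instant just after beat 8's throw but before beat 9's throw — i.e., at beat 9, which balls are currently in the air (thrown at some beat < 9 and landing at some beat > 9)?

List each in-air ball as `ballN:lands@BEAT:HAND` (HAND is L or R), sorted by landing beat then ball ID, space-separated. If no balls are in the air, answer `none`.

Answer: ball2:lands@11:R ball3:lands@12:L

Derivation:
Beat 0 (L): throw ball1 h=5 -> lands@5:R; in-air after throw: [b1@5:R]
Beat 2 (L): throw ball2 h=4 -> lands@6:L; in-air after throw: [b1@5:R b2@6:L]
Beat 3 (R): throw ball3 h=5 -> lands@8:L; in-air after throw: [b1@5:R b2@6:L b3@8:L]
Beat 5 (R): throw ball1 h=4 -> lands@9:R; in-air after throw: [b2@6:L b3@8:L b1@9:R]
Beat 6 (L): throw ball2 h=5 -> lands@11:R; in-air after throw: [b3@8:L b1@9:R b2@11:R]
Beat 8 (L): throw ball3 h=4 -> lands@12:L; in-air after throw: [b1@9:R b2@11:R b3@12:L]
Beat 9 (R): throw ball1 h=5 -> lands@14:L; in-air after throw: [b2@11:R b3@12:L b1@14:L]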